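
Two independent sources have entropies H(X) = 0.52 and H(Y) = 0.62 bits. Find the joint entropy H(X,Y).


For independent variables, H(X,Y) = H(X) + H(Y) = 0.52 + 0.62 = 1.14

1.14 bits


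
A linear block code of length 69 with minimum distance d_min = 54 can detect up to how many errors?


Detection capability = d_min - 1 = 54 - 1 = 53

53 errors


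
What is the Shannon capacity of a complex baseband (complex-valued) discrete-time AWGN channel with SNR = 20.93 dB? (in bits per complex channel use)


SNR_linear = 10^(20.93/10) = 123.8797; C = log2(1 + SNR_linear) = log2(1 + 123.8797) = 6.9644

6.9644 bits/channel use


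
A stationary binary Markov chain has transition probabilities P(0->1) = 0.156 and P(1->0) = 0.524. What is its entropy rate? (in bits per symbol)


Stationary distribution: pi_0 = p10/(p01+p10) = 0.7706, pi_1 = 0.2294. Entropy rate H' = pi_0*H(p01) + pi_1*H(p10) = 0.7706*0.6247 + 0.2294*0.9983 = 0.7104

0.7104 bits/symbol


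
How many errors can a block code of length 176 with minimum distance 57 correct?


Correction capability = floor((d-1)/2) = floor((57-1)/2) = 28

28 errors


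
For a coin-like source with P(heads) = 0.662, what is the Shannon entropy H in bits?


H = -p*log2(p) - (1-p)*log2(1-p). -0.662*log2(0.662) = 0.393954; -0.338*log2(0.338) = 0.528938. H = 0.393954 + 0.528938 = 0.9229

0.9229 bits


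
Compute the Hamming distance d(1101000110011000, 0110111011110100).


Count differing positions: ^ . ^ ^ ^ ^ ^ ^ . ^ ^ . ^ ^ . . = 11 differences

11


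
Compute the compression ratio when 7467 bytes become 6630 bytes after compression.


Ratio = original / compressed = 7467 / 6630 = 1.1262

1.1262


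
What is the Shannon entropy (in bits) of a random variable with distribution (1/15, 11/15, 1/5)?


H = -sum(p_i * log2(p_i)). Terms: -(1/15)*log2(1/15) = 0.260459; -(11/15)*log2(11/15) = 0.328137; -(1/5)*log2(1/5) = 0.464386. H = 0.260459 + 0.328137 + 0.464386 = 1.053

1.053 bits


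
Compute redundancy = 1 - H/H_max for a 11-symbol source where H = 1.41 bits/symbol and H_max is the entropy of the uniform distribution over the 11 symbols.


H_max = log2(K) = log2(11) = 3.4594 bits/symbol. Redundancy = 1 - H/H_max = 1 - 1.41/3.4594 = 1 - 0.4076 = 0.5924

0.5924


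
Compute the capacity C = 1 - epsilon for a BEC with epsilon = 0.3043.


C = 1 - epsilon = 1 - 0.3043 = 0.6957

0.6957 bits


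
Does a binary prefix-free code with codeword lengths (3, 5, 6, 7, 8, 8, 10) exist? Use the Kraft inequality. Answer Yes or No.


Kraft sum = sum(2^(-l_i)) = 0.1885, need <= 1. Result: satisfied (a binary prefix-free code with these lengths exists)

Yes


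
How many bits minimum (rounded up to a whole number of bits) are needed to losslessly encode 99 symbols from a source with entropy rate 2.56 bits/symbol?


Minimum bits >= n * H = 99 * 2.56 = 253.44, rounded up to a whole number of bits = 254

254 bits


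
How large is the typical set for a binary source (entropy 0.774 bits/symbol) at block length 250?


log2|A_typical| = nH = 250 * 0.774 = 193.5, so |A_typical| ~ 2^193.5 = 1.775e+58

1.775e+58


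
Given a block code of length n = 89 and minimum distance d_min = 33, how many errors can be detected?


Detection capability = d_min - 1 = 33 - 1 = 32

32 errors


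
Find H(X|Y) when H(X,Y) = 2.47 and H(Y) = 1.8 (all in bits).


H(X|Y) = H(X,Y) - H(Y) = 2.47 - 1.8 = 0.67

0.67 bits


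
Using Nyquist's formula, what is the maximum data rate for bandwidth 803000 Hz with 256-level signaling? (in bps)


Rate = 2 * B * log2(M) = 2 * 803000 * 8.0 = 12848000.0

12848000.0 bps


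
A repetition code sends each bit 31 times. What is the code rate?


Rate = k/n = 1/31

1/31


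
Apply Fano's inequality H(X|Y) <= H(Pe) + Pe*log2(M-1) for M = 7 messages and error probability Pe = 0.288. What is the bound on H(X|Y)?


H(Pe) = -Pe*log2(Pe) - (1-Pe)*log2(1-Pe) = -0.288*log2(0.288) - 0.712*log2(0.712) = 0.517207 + 0.348916 = 0.8661. Pe*log2(M-1) = 0.288*log2(6) = 0.744469. Bound = H(Pe) + Pe*log2(M-1) = 0.517207 + 0.348916 + 0.744469 = 1.6106

1.6106 bits


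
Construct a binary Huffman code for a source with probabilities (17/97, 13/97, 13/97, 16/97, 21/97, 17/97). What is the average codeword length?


Huffman construction (repeatedly merge the two least-probable nodes; each merge adds 1 bit to every symbol beneath it): 13/97 + 13/97 = 26/97; 16/97 + 17/97 = 33/97; 17/97 + 21/97 = 38/97; 26/97 + 33/97 = 59/97; 38/97 + 59/97 = 1. Resulting codeword lengths (in the order the probabilities were given): (3, 3, 3, 3, 2, 2). L_avg = sum(p_i * l_i) = 17/97*3 + 13/97*3 + 13/97*3 + 16/97*3 + 21/97*2 + 17/97*2 = 253/97 = 2.6082

2.6082 bits


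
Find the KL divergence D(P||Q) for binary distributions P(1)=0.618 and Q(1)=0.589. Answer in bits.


KL = p*log2(p/q) + (1-p)*log2((1-p)/(1-q)) = 0.618*log2(0.618/0.589) + 0.382*log2(0.382/0.411) = 0.0025

0.0025 bits


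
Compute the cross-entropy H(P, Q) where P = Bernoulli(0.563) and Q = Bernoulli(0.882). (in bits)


H(P,Q) = -p*log2(q) - (1-p)*log2(1-q). -0.563*log2(0.882) = 0.101987; -0.437*log2(0.118) = 1.347333. H(P,Q) = 0.101987 + 1.347333 = 1.4493

1.4493 bits


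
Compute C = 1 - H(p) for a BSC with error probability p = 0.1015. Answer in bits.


H(p) = -p*log2(p) - (1-p)*log2(1-p) = -0.1015*log2(0.1015) - 0.8985*log2(0.8985) = 0.334996 + 0.138737 = 0.4737. C = 1 - H(p) = 1 - 0.4737 = 0.5263

0.5263 bits


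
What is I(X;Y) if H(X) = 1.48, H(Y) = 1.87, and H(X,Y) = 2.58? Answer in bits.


I(X;Y) = H(X) + H(Y) - H(X,Y) = 1.48 + 1.87 - 2.58 = 0.77

0.77 bits


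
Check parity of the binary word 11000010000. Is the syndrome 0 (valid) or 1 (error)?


Syndrome = XOR of all bits = 1 XOR 1 XOR 0 XOR 0 XOR 0 XOR 0 XOR 1 XOR 0 XOR 0 XOR 0 XOR 0 = 1

1


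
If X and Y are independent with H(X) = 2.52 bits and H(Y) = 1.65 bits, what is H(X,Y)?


For independent variables, H(X,Y) = H(X) + H(Y) = 2.52 + 1.65 = 4.17

4.17 bits


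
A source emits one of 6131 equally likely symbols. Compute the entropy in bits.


H = log2(n) = log2(6131) = 12.5819

12.5819 bits


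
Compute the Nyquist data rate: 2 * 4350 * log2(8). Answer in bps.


Rate = 2 * B * log2(M) = 2 * 4350 * 3.0 = 26100.0

26100.0 bps


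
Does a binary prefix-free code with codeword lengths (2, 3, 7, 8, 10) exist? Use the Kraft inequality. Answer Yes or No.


Kraft sum = sum(2^(-l_i)) = 0.3877, need <= 1. Result: satisfied (a binary prefix-free code with these lengths exists)

Yes


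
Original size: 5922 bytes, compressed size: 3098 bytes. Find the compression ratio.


Ratio = original / compressed = 5922 / 3098 = 1.9116

1.9116


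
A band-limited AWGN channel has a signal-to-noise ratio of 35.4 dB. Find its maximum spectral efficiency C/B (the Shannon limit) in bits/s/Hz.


SNR_linear = 10^(35.4/10) = 3467.3685; C/B = log2(1 + SNR_linear) = log2(1 + 3467.3685) = 11.76

11.76 bits/s/Hz


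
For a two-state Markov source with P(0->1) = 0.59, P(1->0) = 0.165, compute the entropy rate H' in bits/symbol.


Stationary distribution: pi_0 = p10/(p01+p10) = 0.2185, pi_1 = 0.7815. Entropy rate H' = pi_0*H(p01) + pi_1*H(p10) = 0.2185*0.9765 + 0.7815*0.6461 = 0.7183

0.7183 bits/symbol


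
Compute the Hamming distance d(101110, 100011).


Count differing positions: . . ^ ^ . ^ = 3 differences

3


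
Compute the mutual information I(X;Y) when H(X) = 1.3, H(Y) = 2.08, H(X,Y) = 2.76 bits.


I(X;Y) = H(X) + H(Y) - H(X,Y) = 1.3 + 2.08 - 2.76 = 0.62

0.62 bits


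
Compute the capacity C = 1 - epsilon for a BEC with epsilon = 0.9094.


C = 1 - epsilon = 1 - 0.9094 = 0.0906

0.0906 bits


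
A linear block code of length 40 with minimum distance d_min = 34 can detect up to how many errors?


Detection capability = d_min - 1 = 34 - 1 = 33

33 errors


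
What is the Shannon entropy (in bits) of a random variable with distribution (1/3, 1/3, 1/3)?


H = -sum(p_i * log2(p_i)). Terms: -(1/3)*log2(1/3) = 0.528321; -(1/3)*log2(1/3) = 0.528321; -(1/3)*log2(1/3) = 0.528321. H = 0.528321 + 0.528321 + 0.528321 = 1.585

1.585 bits


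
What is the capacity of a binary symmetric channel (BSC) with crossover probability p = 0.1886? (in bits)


H(p) = -p*log2(p) - (1-p)*log2(1-p) = -0.1886*log2(0.1886) - 0.8114*log2(0.8114) = 0.453884 + 0.244649 = 0.6985. C = 1 - H(p) = 1 - 0.6985 = 0.3015

0.3015 bits


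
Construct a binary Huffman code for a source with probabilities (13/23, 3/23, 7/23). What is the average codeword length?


Huffman construction (repeatedly merge the two least-probable nodes; each merge adds 1 bit to every symbol beneath it): 3/23 + 7/23 = 10/23; 10/23 + 13/23 = 1. Resulting codeword lengths (in the order the probabilities were given): (1, 2, 2). L_avg = sum(p_i * l_i) = 13/23*1 + 3/23*2 + 7/23*2 = 33/23 = 1.4348

1.4348 bits


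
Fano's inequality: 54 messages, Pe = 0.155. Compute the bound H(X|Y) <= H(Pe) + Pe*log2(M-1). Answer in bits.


H(Pe) = -Pe*log2(Pe) - (1-Pe)*log2(1-Pe) = -0.155*log2(0.155) - 0.845*log2(0.845) = 0.416897 + 0.205315 = 0.6222. Pe*log2(M-1) = 0.155*log2(53) = 0.887828. Bound = H(Pe) + Pe*log2(M-1) = 0.416897 + 0.205315 + 0.887828 = 1.51

1.51 bits


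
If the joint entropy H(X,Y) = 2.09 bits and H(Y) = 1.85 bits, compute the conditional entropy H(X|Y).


H(X|Y) = H(X,Y) - H(Y) = 2.09 - 1.85 = 0.24

0.24 bits


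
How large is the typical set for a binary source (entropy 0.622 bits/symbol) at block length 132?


log2|A_typical| = nH = 132 * 0.622 = 82.104, so |A_typical| ~ 2^82.104 = 5.197e+24

5.197e+24


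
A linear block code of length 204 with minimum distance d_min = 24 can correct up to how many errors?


Correction capability = floor((d-1)/2) = floor((24-1)/2) = 11

11 errors


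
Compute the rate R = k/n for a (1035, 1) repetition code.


Rate = k/n = 1/1035

1/1035


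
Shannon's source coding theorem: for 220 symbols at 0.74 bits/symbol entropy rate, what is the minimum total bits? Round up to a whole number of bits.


Minimum bits >= n * H = 220 * 0.74 = 162.8, rounded up to a whole number of bits = 163

163 bits


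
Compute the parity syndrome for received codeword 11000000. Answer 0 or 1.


Syndrome = XOR of all bits = 1 XOR 1 XOR 0 XOR 0 XOR 0 XOR 0 XOR 0 XOR 0 = 0

0


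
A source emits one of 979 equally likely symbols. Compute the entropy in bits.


H = log2(n) = log2(979) = 9.9352

9.9352 bits


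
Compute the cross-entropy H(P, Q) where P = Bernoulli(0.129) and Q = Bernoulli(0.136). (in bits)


H(P,Q) = -p*log2(q) - (1-p)*log2(1-q). -0.129*log2(0.136) = 0.371303; -0.871*log2(0.864) = 0.183691. H(P,Q) = 0.371303 + 0.183691 = 0.555

0.555 bits


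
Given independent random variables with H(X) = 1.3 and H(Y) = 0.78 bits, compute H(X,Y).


For independent variables, H(X,Y) = H(X) + H(Y) = 1.3 + 0.78 = 2.08

2.08 bits


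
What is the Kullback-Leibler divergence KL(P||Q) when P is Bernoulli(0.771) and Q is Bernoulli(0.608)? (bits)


KL = p*log2(p/q) + (1-p)*log2((1-p)/(1-q)) = 0.771*log2(0.771/0.608) + 0.229*log2(0.229/0.392) = 0.0866

0.0866 bits


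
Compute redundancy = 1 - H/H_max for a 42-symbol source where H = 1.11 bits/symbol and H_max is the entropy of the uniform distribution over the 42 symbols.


H_max = log2(K) = log2(42) = 5.3923 bits/symbol. Redundancy = 1 - H/H_max = 1 - 1.11/5.3923 = 1 - 0.2058 = 0.7942

0.7942


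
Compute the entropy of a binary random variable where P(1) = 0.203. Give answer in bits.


H = -p*log2(p) - (1-p)*log2(1-p). -0.203*log2(0.203) = 0.466991; -0.797*log2(0.797) = 0.260897. H = 0.466991 + 0.260897 = 0.7279

0.7279 bits


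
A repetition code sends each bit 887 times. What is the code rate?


Rate = k/n = 1/887

1/887


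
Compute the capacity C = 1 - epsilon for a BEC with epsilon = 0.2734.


C = 1 - epsilon = 1 - 0.2734 = 0.7266

0.7266 bits


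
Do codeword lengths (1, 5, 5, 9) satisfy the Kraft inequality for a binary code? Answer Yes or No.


Kraft sum = sum(2^(-l_i)) = 0.5645, need <= 1. Result: satisfied (a binary prefix-free code with these lengths exists)

Yes


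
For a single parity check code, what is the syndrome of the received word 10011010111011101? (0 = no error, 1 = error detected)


Syndrome = XOR of all bits = 1 XOR 0 XOR 0 XOR 1 XOR 1 XOR 0 XOR 1 XOR 0 XOR 1 XOR 1 XOR 1 XOR 0 XOR 1 XOR 1 XOR 1 XOR 0 XOR 1 = 1

1


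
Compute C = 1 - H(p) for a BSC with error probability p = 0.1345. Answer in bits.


H(p) = -p*log2(p) - (1-p)*log2(1-p) = -0.1345*log2(0.1345) - 0.8655*log2(0.8655) = 0.389286 + 0.180365 = 0.5697. C = 1 - H(p) = 1 - 0.5697 = 0.4303

0.4303 bits


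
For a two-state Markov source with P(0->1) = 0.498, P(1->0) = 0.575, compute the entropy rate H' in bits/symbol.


Stationary distribution: pi_0 = p10/(p01+p10) = 0.5359, pi_1 = 0.4641. Entropy rate H' = pi_0*H(p01) + pi_1*H(p10) = 0.5359*1.0 + 0.4641*0.9837 = 0.9924

0.9924 bits/symbol


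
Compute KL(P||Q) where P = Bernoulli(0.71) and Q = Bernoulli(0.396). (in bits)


KL = p*log2(p/q) + (1-p)*log2((1-p)/(1-q)) = 0.71*log2(0.71/0.396) + 0.29*log2(0.29/0.604) = 0.2911

0.2911 bits


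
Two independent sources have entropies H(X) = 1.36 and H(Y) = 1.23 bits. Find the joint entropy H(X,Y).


For independent variables, H(X,Y) = H(X) + H(Y) = 1.36 + 1.23 = 2.59

2.59 bits


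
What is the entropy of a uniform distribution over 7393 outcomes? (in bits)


H = log2(n) = log2(7393) = 12.8519

12.8519 bits


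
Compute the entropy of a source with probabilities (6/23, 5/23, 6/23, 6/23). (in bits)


H = -sum(p_i * log2(p_i)). Terms: -(6/23)*log2(6/23) = 0.505722; -(5/23)*log2(5/23) = 0.478616; -(6/23)*log2(6/23) = 0.505722; -(6/23)*log2(6/23) = 0.505722. H = 0.505722 + 0.478616 + 0.505722 + 0.505722 = 1.9958

1.9958 bits


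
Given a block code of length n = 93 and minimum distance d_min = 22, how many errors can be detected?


Detection capability = d_min - 1 = 22 - 1 = 21

21 errors


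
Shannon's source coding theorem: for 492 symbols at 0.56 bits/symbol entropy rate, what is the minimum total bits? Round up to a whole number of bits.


Minimum bits >= n * H = 492 * 0.56 = 275.52, rounded up to a whole number of bits = 276

276 bits


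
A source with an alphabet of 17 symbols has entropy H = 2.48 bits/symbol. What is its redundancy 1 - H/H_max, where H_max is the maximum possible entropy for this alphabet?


H_max = log2(K) = log2(17) = 4.0875 bits/symbol. Redundancy = 1 - H/H_max = 1 - 2.48/4.0875 = 1 - 0.6067 = 0.3933

0.3933


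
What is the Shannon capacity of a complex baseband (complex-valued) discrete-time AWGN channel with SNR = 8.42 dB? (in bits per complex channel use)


SNR_linear = 10^(8.42/10) = 6.9502; C = log2(1 + SNR_linear) = log2(1 + 6.9502) = 2.991

2.991 bits/channel use


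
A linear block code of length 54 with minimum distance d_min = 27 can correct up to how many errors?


Correction capability = floor((d-1)/2) = floor((27-1)/2) = 13

13 errors


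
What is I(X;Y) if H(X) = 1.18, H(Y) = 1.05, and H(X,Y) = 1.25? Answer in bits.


I(X;Y) = H(X) + H(Y) - H(X,Y) = 1.18 + 1.05 - 1.25 = 0.98

0.98 bits


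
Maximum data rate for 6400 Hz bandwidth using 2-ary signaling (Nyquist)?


Rate = 2 * B * log2(M) = 2 * 6400 * 1.0 = 12800.0

12800.0 bps


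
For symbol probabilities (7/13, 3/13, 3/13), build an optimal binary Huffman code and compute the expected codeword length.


Huffman construction (repeatedly merge the two least-probable nodes; each merge adds 1 bit to every symbol beneath it): 3/13 + 3/13 = 6/13; 6/13 + 7/13 = 1. Resulting codeword lengths (in the order the probabilities were given): (1, 2, 2). L_avg = sum(p_i * l_i) = 7/13*1 + 3/13*2 + 3/13*2 = 19/13 = 1.4615

1.4615 bits


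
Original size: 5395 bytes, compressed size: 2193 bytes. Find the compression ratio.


Ratio = original / compressed = 5395 / 2193 = 2.4601

2.4601


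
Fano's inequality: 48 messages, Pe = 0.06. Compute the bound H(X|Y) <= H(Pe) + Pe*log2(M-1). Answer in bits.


H(Pe) = -Pe*log2(Pe) - (1-Pe)*log2(1-Pe) = -0.06*log2(0.06) - 0.94*log2(0.94) = 0.243534 + 0.083911 = 0.3274. Pe*log2(M-1) = 0.06*log2(47) = 0.333275. Bound = H(Pe) + Pe*log2(M-1) = 0.243534 + 0.083911 + 0.333275 = 0.6607

0.6607 bits


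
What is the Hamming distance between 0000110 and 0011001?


Count differing positions: . . ^ ^ ^ ^ ^ = 5 differences

5


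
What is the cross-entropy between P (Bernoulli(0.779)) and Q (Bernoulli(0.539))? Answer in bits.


H(P,Q) = -p*log2(q) - (1-p)*log2(1-q). -0.779*log2(0.539) = 0.694590; -0.221*log2(0.461) = 0.246893. H(P,Q) = 0.694590 + 0.246893 = 0.9415

0.9415 bits


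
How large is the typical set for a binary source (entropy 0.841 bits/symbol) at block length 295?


log2|A_typical| = nH = 295 * 0.841 = 248.095, so |A_typical| ~ 2^248.095 = 4.831e+74

4.831e+74


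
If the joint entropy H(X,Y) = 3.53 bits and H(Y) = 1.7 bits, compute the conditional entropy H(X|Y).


H(X|Y) = H(X,Y) - H(Y) = 3.53 - 1.7 = 1.83

1.83 bits


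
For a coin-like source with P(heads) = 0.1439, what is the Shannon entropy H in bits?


H = -p*log2(p) - (1-p)*log2(1-p). -0.1439*log2(0.1439) = 0.402468; -0.8561*log2(0.8561) = 0.191894. H = 0.402468 + 0.191894 = 0.5944

0.5944 bits


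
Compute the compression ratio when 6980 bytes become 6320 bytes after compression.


Ratio = original / compressed = 6980 / 6320 = 1.1044

1.1044


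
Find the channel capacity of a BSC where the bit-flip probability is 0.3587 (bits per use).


H(p) = -p*log2(p) - (1-p)*log2(1-p) = -0.3587*log2(0.3587) - 0.6413*log2(0.6413) = 0.530571 + 0.411028 = 0.9416. C = 1 - H(p) = 1 - 0.9416 = 0.0584

0.0584 bits


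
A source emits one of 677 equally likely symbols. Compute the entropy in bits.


H = log2(n) = log2(677) = 9.403

9.403 bits


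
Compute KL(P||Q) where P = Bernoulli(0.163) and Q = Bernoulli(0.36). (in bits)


KL = p*log2(p/q) + (1-p)*log2((1-p)/(1-q)) = 0.163*log2(0.163/0.36) + 0.837*log2(0.837/0.64) = 0.1377

0.1377 bits


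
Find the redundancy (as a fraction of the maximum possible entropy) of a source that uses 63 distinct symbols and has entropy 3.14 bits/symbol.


H_max = log2(K) = log2(63) = 5.9773 bits/symbol. Redundancy = 1 - H/H_max = 1 - 3.14/5.9773 = 1 - 0.5253 = 0.4747

0.4747


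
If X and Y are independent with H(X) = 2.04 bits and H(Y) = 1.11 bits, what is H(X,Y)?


For independent variables, H(X,Y) = H(X) + H(Y) = 2.04 + 1.11 = 3.15

3.15 bits


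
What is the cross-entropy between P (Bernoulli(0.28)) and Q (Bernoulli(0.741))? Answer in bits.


H(P,Q) = -p*log2(q) - (1-p)*log2(1-q). -0.28*log2(0.741) = 0.121087; -0.72*log2(0.259) = 1.403263. H(P,Q) = 0.121087 + 1.403263 = 1.5243

1.5243 bits


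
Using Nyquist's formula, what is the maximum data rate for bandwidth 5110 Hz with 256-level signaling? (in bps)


Rate = 2 * B * log2(M) = 2 * 5110 * 8.0 = 81760.0

81760.0 bps


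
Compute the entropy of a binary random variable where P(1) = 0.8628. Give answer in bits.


H = -p*log2(p) - (1-p)*log2(1-p). -0.8628*log2(0.8628) = 0.183692; -0.1372*log2(0.1372) = 0.393167. H = 0.183692 + 0.393167 = 0.5769

0.5769 bits


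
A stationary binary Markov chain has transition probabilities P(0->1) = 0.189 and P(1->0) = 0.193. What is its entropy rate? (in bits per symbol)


Stationary distribution: pi_0 = p10/(p01+p10) = 0.5052, pi_1 = 0.4948. Entropy rate H' = pi_0*H(p01) + pi_1*H(p10) = 0.5052*0.6994 + 0.4948*0.7077 = 0.7035

0.7035 bits/symbol


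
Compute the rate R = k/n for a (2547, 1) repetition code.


Rate = k/n = 1/2547

1/2547


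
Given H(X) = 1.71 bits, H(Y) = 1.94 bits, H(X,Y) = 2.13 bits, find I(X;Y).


I(X;Y) = H(X) + H(Y) - H(X,Y) = 1.71 + 1.94 - 2.13 = 1.52

1.52 bits


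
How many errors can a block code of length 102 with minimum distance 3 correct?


Correction capability = floor((d-1)/2) = floor((3-1)/2) = 1

1 errors


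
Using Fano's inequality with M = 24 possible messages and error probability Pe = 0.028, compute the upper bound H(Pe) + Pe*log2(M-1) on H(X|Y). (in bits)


H(Pe) = -Pe*log2(Pe) - (1-Pe)*log2(1-Pe) = -0.028*log2(0.028) - 0.972*log2(0.972) = 0.144436 + 0.039825 = 0.1843. Pe*log2(M-1) = 0.028*log2(23) = 0.126660. Bound = H(Pe) + Pe*log2(M-1) = 0.144436 + 0.039825 + 0.126660 = 0.3109

0.3109 bits


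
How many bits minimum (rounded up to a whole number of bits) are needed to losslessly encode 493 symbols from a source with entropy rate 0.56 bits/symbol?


Minimum bits >= n * H = 493 * 0.56 = 276.08, rounded up to a whole number of bits = 277

277 bits


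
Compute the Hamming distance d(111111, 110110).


Count differing positions: . . ^ . . ^ = 2 differences

2


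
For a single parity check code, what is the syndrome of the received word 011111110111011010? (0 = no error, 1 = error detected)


Syndrome = XOR of all bits = 0 XOR 1 XOR 1 XOR 1 XOR 1 XOR 1 XOR 1 XOR 1 XOR 0 XOR 1 XOR 1 XOR 1 XOR 0 XOR 1 XOR 1 XOR 0 XOR 1 XOR 0 = 1

1


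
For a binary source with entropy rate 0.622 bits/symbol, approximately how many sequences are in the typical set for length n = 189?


log2|A_typical| = nH = 189 * 0.622 = 117.558, so |A_typical| ~ 2^117.558 = 2.446e+35

2.446e+35


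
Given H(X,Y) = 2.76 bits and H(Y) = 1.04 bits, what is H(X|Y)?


H(X|Y) = H(X,Y) - H(Y) = 2.76 - 1.04 = 1.72

1.72 bits


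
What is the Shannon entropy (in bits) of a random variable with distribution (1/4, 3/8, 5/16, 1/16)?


H = -sum(p_i * log2(p_i)). Terms: -(1/4)*log2(1/4) = 0.500000; -(3/8)*log2(3/8) = 0.530639; -(5/16)*log2(5/16) = 0.524397; -(1/16)*log2(1/16) = 0.250000. H = 0.500000 + 0.530639 + 0.524397 + 0.250000 = 1.805

1.805 bits


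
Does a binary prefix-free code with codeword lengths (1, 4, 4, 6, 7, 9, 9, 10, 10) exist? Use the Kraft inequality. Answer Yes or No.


Kraft sum = sum(2^(-l_i)) = 0.6543, need <= 1. Result: satisfied (a binary prefix-free code with these lengths exists)

Yes


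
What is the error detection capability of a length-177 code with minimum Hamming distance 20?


Detection capability = d_min - 1 = 20 - 1 = 19

19 errors


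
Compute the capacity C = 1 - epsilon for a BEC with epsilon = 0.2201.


C = 1 - epsilon = 1 - 0.2201 = 0.7799

0.7799 bits


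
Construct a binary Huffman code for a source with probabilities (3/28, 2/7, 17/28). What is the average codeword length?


Huffman construction (repeatedly merge the two least-probable nodes; each merge adds 1 bit to every symbol beneath it): 3/28 + 2/7 = 11/28; 11/28 + 17/28 = 1. Resulting codeword lengths (in the order the probabilities were given): (2, 2, 1). L_avg = sum(p_i * l_i) = 3/28*2 + 2/7*2 + 17/28*1 = 39/28 = 1.3929

1.3929 bits


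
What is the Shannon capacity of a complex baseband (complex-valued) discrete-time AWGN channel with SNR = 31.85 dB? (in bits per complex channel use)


SNR_linear = 10^(31.85/10) = 1531.0875; C = log2(1 + SNR_linear) = log2(1 + 1531.0875) = 10.5813

10.5813 bits/channel use


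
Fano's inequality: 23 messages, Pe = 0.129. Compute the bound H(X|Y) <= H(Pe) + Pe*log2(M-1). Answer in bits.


H(Pe) = -Pe*log2(Pe) - (1-Pe)*log2(1-Pe) = -0.129*log2(0.129) - 0.871*log2(0.871) = 0.381138 + 0.173551 = 0.5547. Pe*log2(M-1) = 0.129*log2(22) = 0.575267. Bound = H(Pe) + Pe*log2(M-1) = 0.381138 + 0.173551 + 0.575267 = 1.13

1.13 bits


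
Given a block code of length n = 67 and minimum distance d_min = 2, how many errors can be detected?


Detection capability = d_min - 1 = 2 - 1 = 1

1 errors


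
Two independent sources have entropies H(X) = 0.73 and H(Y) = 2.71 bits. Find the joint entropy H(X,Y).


For independent variables, H(X,Y) = H(X) + H(Y) = 0.73 + 2.71 = 3.44

3.44 bits


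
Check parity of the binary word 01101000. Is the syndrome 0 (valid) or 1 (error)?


Syndrome = XOR of all bits = 0 XOR 1 XOR 1 XOR 0 XOR 1 XOR 0 XOR 0 XOR 0 = 1

1


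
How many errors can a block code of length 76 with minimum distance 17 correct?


Correction capability = floor((d-1)/2) = floor((17-1)/2) = 8

8 errors


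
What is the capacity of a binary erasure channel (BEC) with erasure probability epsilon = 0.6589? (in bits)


C = 1 - epsilon = 1 - 0.6589 = 0.3411

0.3411 bits


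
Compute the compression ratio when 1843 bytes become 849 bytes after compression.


Ratio = original / compressed = 1843 / 849 = 2.1708

2.1708


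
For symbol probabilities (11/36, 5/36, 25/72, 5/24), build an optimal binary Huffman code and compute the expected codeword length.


Huffman construction (repeatedly merge the two least-probable nodes; each merge adds 1 bit to every symbol beneath it): 5/36 + 5/24 = 25/72; 11/36 + 25/72 = 47/72; 25/72 + 47/72 = 1. Resulting codeword lengths (in the order the probabilities were given): (2, 2, 2, 2). L_avg = sum(p_i * l_i) = 11/36*2 + 5/36*2 + 25/72*2 + 5/24*2 = 2

2.0 bits


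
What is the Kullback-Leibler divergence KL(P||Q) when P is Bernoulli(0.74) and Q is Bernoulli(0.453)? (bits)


KL = p*log2(p/q) + (1-p)*log2((1-p)/(1-q)) = 0.74*log2(0.74/0.453) + 0.26*log2(0.26/0.547) = 0.2449

0.2449 bits


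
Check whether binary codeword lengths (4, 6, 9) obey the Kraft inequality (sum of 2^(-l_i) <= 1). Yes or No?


Kraft sum = sum(2^(-l_i)) = 0.0801, need <= 1. Result: satisfied (a binary prefix-free code with these lengths exists)

Yes


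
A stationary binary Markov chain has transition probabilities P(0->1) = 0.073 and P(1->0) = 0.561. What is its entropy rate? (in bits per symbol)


Stationary distribution: pi_0 = p10/(p01+p10) = 0.8849, pi_1 = 0.1151. Entropy rate H' = pi_0*H(p01) + pi_1*H(p10) = 0.8849*0.377 + 0.1151*0.9892 = 0.4475

0.4475 bits/symbol


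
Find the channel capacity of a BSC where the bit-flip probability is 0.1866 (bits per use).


H(p) = -p*log2(p) - (1-p)*log2(1-p) = -0.1866*log2(0.1866) - 0.8134*log2(0.8134) = 0.451941 + 0.242363 = 0.6943. C = 1 - H(p) = 1 - 0.6943 = 0.3057

0.3057 bits


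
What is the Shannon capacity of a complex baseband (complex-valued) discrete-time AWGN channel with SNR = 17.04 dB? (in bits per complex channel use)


SNR_linear = 10^(17.04/10) = 50.5825; C = log2(1 + SNR_linear) = log2(1 + 50.5825) = 5.6888

5.6888 bits/channel use


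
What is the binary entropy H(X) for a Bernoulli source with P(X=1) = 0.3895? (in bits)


H = -p*log2(p) - (1-p)*log2(1-p). -0.3895*log2(0.3895) = 0.529839; -0.6105*log2(0.6105) = 0.434637. H = 0.529839 + 0.434637 = 0.9645

0.9645 bits


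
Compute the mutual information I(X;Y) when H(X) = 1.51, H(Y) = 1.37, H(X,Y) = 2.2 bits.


I(X;Y) = H(X) + H(Y) - H(X,Y) = 1.51 + 1.37 - 2.2 = 0.68

0.68 bits


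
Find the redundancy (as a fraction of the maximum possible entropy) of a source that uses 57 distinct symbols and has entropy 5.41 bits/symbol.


H_max = log2(K) = log2(57) = 5.8329 bits/symbol. Redundancy = 1 - H/H_max = 1 - 5.41/5.8329 = 1 - 0.9275 = 0.0725

0.0725


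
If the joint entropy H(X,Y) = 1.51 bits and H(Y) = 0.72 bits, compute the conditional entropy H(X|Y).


H(X|Y) = H(X,Y) - H(Y) = 1.51 - 0.72 = 0.79

0.79 bits


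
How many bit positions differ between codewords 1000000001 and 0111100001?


Count differing positions: ^ ^ ^ ^ ^ . . . . . = 5 differences

5


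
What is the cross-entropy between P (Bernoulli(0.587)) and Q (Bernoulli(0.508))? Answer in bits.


H(P,Q) = -p*log2(q) - (1-p)*log2(1-q). -0.587*log2(0.508) = 0.573557; -0.413*log2(0.492) = 0.422610. H(P,Q) = 0.573557 + 0.422610 = 0.9962

0.9962 bits


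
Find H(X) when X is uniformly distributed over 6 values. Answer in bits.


H = log2(n) = log2(6) = 2.585

2.585 bits


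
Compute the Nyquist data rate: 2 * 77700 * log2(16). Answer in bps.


Rate = 2 * B * log2(M) = 2 * 77700 * 4.0 = 621600.0

621600.0 bps


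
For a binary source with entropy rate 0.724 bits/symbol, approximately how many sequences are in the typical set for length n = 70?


log2|A_typical| = nH = 70 * 0.724 = 50.68, so |A_typical| ~ 2^50.68 = 1.804e+15

1.804e+15


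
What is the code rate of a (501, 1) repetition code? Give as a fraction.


Rate = k/n = 1/501

1/501


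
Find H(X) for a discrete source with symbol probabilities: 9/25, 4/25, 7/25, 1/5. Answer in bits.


H = -sum(p_i * log2(p_i)). Terms: -(9/25)*log2(9/25) = 0.530615; -(4/25)*log2(4/25) = 0.423017; -(7/25)*log2(7/25) = 0.514220; -(1/5)*log2(1/5) = 0.464386. H = 0.530615 + 0.423017 + 0.514220 + 0.464386 = 1.9322

1.9322 bits


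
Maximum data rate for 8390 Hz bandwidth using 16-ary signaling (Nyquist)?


Rate = 2 * B * log2(M) = 2 * 8390 * 4.0 = 67120.0

67120.0 bps


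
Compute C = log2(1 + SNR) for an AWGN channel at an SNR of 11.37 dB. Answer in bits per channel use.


SNR_linear = 10^(11.37/10) = 13.7088; C = log2(1 + SNR_linear) = log2(1 + 13.7088) = 3.8786

3.8786 bits/channel use


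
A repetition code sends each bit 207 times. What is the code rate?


Rate = k/n = 1/207

1/207


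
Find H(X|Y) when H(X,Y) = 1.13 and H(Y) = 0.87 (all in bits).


H(X|Y) = H(X,Y) - H(Y) = 1.13 - 0.87 = 0.26

0.26 bits


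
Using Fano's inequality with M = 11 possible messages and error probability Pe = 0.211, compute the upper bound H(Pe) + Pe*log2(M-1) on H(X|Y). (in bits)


H(Pe) = -Pe*log2(Pe) - (1-Pe)*log2(1-Pe) = -0.211*log2(0.211) - 0.789*log2(0.789) = 0.473629 + 0.269761 = 0.7434. Pe*log2(M-1) = 0.211*log2(10) = 0.700927. Bound = H(Pe) + Pe*log2(M-1) = 0.473629 + 0.269761 + 0.700927 = 1.4443

1.4443 bits


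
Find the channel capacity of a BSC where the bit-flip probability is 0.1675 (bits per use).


H(p) = -p*log2(p) - (1-p)*log2(1-p) = -0.1675*log2(0.1675) - 0.8325*log2(0.8325) = 0.431776 + 0.220178 = 0.652. C = 1 - H(p) = 1 - 0.652 = 0.348

0.348 bits


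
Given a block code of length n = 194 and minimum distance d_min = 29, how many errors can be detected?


Detection capability = d_min - 1 = 29 - 1 = 28

28 errors


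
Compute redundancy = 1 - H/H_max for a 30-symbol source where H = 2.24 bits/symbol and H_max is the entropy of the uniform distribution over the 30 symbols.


H_max = log2(K) = log2(30) = 4.9069 bits/symbol. Redundancy = 1 - H/H_max = 1 - 2.24/4.9069 = 1 - 0.4565 = 0.5435

0.5435


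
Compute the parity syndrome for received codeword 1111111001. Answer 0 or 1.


Syndrome = XOR of all bits = 1 XOR 1 XOR 1 XOR 1 XOR 1 XOR 1 XOR 1 XOR 0 XOR 0 XOR 1 = 0

0


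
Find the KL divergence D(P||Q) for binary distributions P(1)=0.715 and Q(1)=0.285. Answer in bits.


KL = p*log2(p/q) + (1-p)*log2((1-p)/(1-q)) = 0.715*log2(0.715/0.285) + 0.285*log2(0.285/0.715) = 0.5706

0.5706 bits


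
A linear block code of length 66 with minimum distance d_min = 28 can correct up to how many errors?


Correction capability = floor((d-1)/2) = floor((28-1)/2) = 13

13 errors


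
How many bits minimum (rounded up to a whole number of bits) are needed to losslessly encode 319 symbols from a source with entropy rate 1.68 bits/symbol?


Minimum bits >= n * H = 319 * 1.68 = 535.92, rounded up to a whole number of bits = 536

536 bits


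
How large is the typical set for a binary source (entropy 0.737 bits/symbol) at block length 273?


log2|A_typical| = nH = 273 * 0.737 = 201.201, so |A_typical| ~ 2^201.201 = 3.694e+60

3.694e+60


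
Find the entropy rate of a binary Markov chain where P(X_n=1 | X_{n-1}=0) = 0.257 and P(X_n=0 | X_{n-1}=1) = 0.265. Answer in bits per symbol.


Stationary distribution: pi_0 = p10/(p01+p10) = 0.5077, pi_1 = 0.4923. Entropy rate H' = pi_0*H(p01) + pi_1*H(p10) = 0.5077*0.8222 + 0.4923*0.8342 = 0.8281

0.8281 bits/symbol


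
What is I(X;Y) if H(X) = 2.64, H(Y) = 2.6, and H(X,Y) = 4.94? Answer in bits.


I(X;Y) = H(X) + H(Y) - H(X,Y) = 2.64 + 2.6 - 4.94 = 0.3

0.3 bits


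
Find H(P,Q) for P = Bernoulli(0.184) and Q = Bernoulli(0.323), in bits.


H(P,Q) = -p*log2(q) - (1-p)*log2(1-q). -0.184*log2(0.323) = 0.299992; -0.816*log2(0.677) = 0.459222. H(P,Q) = 0.299992 + 0.459222 = 0.7592

0.7592 bits


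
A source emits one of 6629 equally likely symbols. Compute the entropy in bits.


H = log2(n) = log2(6629) = 12.6946

12.6946 bits


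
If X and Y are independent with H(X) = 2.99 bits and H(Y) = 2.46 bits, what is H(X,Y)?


For independent variables, H(X,Y) = H(X) + H(Y) = 2.99 + 2.46 = 5.45

5.45 bits


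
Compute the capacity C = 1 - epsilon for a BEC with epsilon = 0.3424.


C = 1 - epsilon = 1 - 0.3424 = 0.6576

0.6576 bits


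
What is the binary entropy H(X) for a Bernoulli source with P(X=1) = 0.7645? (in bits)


H = -p*log2(p) - (1-p)*log2(1-p). -0.7645*log2(0.7645) = 0.296176; -0.2355*log2(0.2355) = 0.491300. H = 0.296176 + 0.491300 = 0.7875

0.7875 bits


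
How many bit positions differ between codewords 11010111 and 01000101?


Count differing positions: ^ . . ^ . . ^ . = 3 differences

3


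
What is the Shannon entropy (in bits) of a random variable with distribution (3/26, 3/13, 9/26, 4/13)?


H = -sum(p_i * log2(p_i)). Terms: -(3/26)*log2(3/26) = 0.359478; -(3/13)*log2(3/13) = 0.488187; -(9/26)*log2(9/26) = 0.529794; -(4/13)*log2(4/13) = 0.523212. H = 0.359478 + 0.488187 + 0.529794 + 0.523212 = 1.9007

1.9007 bits


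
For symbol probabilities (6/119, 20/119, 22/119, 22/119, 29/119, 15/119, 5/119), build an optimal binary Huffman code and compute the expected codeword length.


Huffman construction (repeatedly merge the two least-probable nodes; each merge adds 1 bit to every symbol beneath it): 5/119 + 6/119 = 11/119; 11/119 + 15/119 = 26/119; 20/119 + 22/119 = 6/17; 22/119 + 26/119 = 48/119; 29/119 + 6/17 = 71/119; 48/119 + 71/119 = 1. Resulting codeword lengths (in the order the probabilities were given): (4, 3, 3, 2, 2, 3, 4). L_avg = sum(p_i * l_i) = 6/119*4 + 20/119*3 + 22/119*3 + 22/119*2 + 29/119*2 + 15/119*3 + 5/119*4 = 317/119 = 2.6639

2.6639 bits


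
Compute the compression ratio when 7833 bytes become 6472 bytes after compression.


Ratio = original / compressed = 7833 / 6472 = 1.2103

1.2103


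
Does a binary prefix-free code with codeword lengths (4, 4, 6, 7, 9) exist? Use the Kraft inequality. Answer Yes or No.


Kraft sum = sum(2^(-l_i)) = 0.1504, need <= 1. Result: satisfied (a binary prefix-free code with these lengths exists)

Yes


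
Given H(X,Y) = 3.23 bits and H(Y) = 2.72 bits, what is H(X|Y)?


H(X|Y) = H(X,Y) - H(Y) = 3.23 - 2.72 = 0.51

0.51 bits


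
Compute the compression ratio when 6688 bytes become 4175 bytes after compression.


Ratio = original / compressed = 6688 / 4175 = 1.6019

1.6019


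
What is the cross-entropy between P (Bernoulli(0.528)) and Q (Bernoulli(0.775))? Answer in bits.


H(P,Q) = -p*log2(q) - (1-p)*log2(1-q). -0.528*log2(0.775) = 0.194162; -0.472*log2(0.225) = 1.015745. H(P,Q) = 0.194162 + 1.015745 = 1.2099

1.2099 bits


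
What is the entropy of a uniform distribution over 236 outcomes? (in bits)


H = log2(n) = log2(236) = 7.8826

7.8826 bits


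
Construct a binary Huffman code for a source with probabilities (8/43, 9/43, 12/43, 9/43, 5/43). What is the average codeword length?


Huffman construction (repeatedly merge the two least-probable nodes; each merge adds 1 bit to every symbol beneath it): 5/43 + 8/43 = 13/43; 9/43 + 9/43 = 18/43; 12/43 + 13/43 = 25/43; 18/43 + 25/43 = 1. Resulting codeword lengths (in the order the probabilities were given): (3, 2, 2, 2, 3). L_avg = sum(p_i * l_i) = 8/43*3 + 9/43*2 + 12/43*2 + 9/43*2 + 5/43*3 = 99/43 = 2.3023

2.3023 bits


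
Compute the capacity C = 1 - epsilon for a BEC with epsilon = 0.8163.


C = 1 - epsilon = 1 - 0.8163 = 0.1837

0.1837 bits


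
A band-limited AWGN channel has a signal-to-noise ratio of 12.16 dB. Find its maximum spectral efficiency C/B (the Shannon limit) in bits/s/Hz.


SNR_linear = 10^(12.16/10) = 16.4437; C/B = log2(1 + SNR_linear) = log2(1 + 16.4437) = 4.1246

4.1246 bits/s/Hz


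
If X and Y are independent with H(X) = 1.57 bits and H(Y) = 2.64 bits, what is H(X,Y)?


For independent variables, H(X,Y) = H(X) + H(Y) = 1.57 + 2.64 = 4.21

4.21 bits


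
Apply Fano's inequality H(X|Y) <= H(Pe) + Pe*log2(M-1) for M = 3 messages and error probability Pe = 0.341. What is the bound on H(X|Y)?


H(Pe) = -Pe*log2(Pe) - (1-Pe)*log2(1-Pe) = -0.341*log2(0.341) - 0.659*log2(0.659) = 0.529285 + 0.396487 = 0.9258. Pe*log2(M-1) = 0.341*log2(2) = 0.341000. Bound = H(Pe) + Pe*log2(M-1) = 0.529285 + 0.396487 + 0.341000 = 1.2668

1.2668 bits


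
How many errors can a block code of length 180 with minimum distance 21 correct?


Correction capability = floor((d-1)/2) = floor((21-1)/2) = 10

10 errors


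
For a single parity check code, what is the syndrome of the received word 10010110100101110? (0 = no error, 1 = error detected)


Syndrome = XOR of all bits = 1 XOR 0 XOR 0 XOR 1 XOR 0 XOR 1 XOR 1 XOR 0 XOR 1 XOR 0 XOR 0 XOR 1 XOR 0 XOR 1 XOR 1 XOR 1 XOR 0 = 1

1


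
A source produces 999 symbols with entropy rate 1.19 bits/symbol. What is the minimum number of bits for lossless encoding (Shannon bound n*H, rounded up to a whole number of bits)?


Minimum bits >= n * H = 999 * 1.19 = 1188.81, rounded up to a whole number of bits = 1189

1189 bits


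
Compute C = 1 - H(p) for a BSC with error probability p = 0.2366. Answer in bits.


H(p) = -p*log2(p) - (1-p)*log2(1-p) = -0.2366*log2(0.2366) - 0.7634*log2(0.7634) = 0.492004 + 0.297336 = 0.7893. C = 1 - H(p) = 1 - 0.7893 = 0.2107

0.2107 bits


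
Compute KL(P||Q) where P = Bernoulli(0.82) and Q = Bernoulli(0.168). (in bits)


KL = p*log2(p/q) + (1-p)*log2((1-p)/(1-q)) = 0.82*log2(0.82/0.168) + 0.18*log2(0.18/0.832) = 1.4779

1.4779 bits


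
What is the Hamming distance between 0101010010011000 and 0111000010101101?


Count differing positions: . . ^ . . ^ . . . . ^ ^ . ^ . ^ = 6 differences

6


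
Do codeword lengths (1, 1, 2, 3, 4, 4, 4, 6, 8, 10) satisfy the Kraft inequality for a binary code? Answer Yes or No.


Kraft sum = sum(2^(-l_i)) = 1.583, need <= 1. Result: violated (a binary prefix-free code with these lengths cannot exist)

No


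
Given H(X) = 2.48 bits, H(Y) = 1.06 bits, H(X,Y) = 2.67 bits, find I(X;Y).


I(X;Y) = H(X) + H(Y) - H(X,Y) = 2.48 + 1.06 - 2.67 = 0.87

0.87 bits


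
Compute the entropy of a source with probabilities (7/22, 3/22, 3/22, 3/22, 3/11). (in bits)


H = -sum(p_i * log2(p_i)). Terms: -(7/22)*log2(7/22) = 0.525661; -(3/22)*log2(3/22) = 0.391973; -(3/22)*log2(3/22) = 0.391973; -(3/22)*log2(3/22) = 0.391973; -(3/11)*log2(3/11) = 0.511219. H = 0.525661 + 0.391973 + 0.391973 + 0.391973 + 0.511219 = 2.2128

2.2128 bits


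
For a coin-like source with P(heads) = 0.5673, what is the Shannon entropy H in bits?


H = -p*log2(p) - (1-p)*log2(1-p). -0.5673*log2(0.5673) = 0.463947; -0.4327*log2(0.4327) = 0.522944. H = 0.463947 + 0.522944 = 0.9869

0.9869 bits


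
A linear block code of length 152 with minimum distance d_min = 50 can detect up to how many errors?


Detection capability = d_min - 1 = 50 - 1 = 49

49 errors


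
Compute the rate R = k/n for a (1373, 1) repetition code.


Rate = k/n = 1/1373

1/1373


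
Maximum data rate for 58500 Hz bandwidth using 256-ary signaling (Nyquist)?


Rate = 2 * B * log2(M) = 2 * 58500 * 8.0 = 936000.0

936000.0 bps


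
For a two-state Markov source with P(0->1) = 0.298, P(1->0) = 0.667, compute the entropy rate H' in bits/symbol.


Stationary distribution: pi_0 = p10/(p01+p10) = 0.6912, pi_1 = 0.3088. Entropy rate H' = pi_0*H(p01) + pi_1*H(p10) = 0.6912*0.8788 + 0.3088*0.918 = 0.8909

0.8909 bits/symbol
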